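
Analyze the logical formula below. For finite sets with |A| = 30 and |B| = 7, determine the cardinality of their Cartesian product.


The Cartesian product A x B contains all ordered pairs (a, b).
|A x B| = |A| * |B| = 30 * 7 = 210

210


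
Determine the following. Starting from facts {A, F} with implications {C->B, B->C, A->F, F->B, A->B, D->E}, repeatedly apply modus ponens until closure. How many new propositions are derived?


Initial facts: {A, F}
Apply modus ponens to closure:
  F and F->B  =>  B
  B and B->C  =>  C
Final known: {A, B, C, F}
New propositions: {B, C}
Count = 2

2


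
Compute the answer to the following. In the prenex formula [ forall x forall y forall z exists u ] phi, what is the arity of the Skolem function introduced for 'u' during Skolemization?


Quantifier prefix: forall x forall y forall z exists u
'u' is existentially quantified at position 4.
Universal variables preceding it: x, y, z
Skolem function arity = 3

3


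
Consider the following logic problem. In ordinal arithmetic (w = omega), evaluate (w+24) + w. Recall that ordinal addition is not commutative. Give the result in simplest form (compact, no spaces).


Compute (w+24) + w.
Ordinal + is associative but NOT commutative; for finite n>0, n + w = w but w + n stays w+n.
(w+24) + w = w + (24+w) = w + w = w*2 (the finite tail 24 is absorbed by the right w).
Result = w*2

w*2


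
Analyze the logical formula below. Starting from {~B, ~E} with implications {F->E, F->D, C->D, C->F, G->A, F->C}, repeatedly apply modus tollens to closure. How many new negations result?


Initial negated facts: {~B, ~E}
Apply modus tollens to closure:
  ~E and F->E  =>  ~F
  ~F and C->F  =>  ~C
Final negated: {~B, ~C, ~E, ~F}
New negations: {~C, ~F}
Count = 2

2


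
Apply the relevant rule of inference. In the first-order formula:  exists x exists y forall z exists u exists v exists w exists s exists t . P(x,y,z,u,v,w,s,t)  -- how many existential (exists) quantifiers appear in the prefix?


Quantifier prefix: exists x exists y forall z exists u exists v exists w exists s exists t
Mark each quantifier type:
  E E U E E E E E
Universal count = 1, Existential count = 7
Asked for existential (exists) quantifiers: 7

7


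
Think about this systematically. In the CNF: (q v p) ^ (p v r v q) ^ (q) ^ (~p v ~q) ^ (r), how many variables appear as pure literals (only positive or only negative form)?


Check each variable for pure literal status:
p: mixed (not pure)
q: mixed (not pure)
r: pure positive
Pure literal count = 1

1


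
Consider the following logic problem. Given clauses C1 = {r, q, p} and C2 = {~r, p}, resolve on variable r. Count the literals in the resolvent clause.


Remove r from C1 and ~r from C2.
C1 remainder: {q, p}
C2 remainder: {p}
Union (resolvent): {p, q}
Resolvent has 2 literal(s).

2


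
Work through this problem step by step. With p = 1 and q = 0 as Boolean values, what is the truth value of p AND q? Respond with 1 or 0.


p = 1, q = 0
Operation: p AND q
Evaluate: 1 AND 0 = 0

0


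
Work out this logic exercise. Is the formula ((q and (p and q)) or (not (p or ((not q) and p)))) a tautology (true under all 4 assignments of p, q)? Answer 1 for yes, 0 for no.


Check all 4 assignments:
p=0, q=0: 1
p=0, q=1: 1
p=1, q=0: 0
p=1, q=1: 1
Satisfying count = 3/4.
Tautology iff count = 4: no.

0


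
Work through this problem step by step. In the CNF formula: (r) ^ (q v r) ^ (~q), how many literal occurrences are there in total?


Counting literals in each clause:
Clause 1: 1 literal(s)
Clause 2: 2 literal(s)
Clause 3: 1 literal(s)
Total = 4

4


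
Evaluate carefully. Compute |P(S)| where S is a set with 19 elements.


The power set of a set with n elements has 2^n elements.
|P(S)| = 2^19 = 524288

524288


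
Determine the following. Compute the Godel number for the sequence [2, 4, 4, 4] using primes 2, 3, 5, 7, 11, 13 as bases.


Encode each element as an exponent of the corresponding prime:
  2^2 = 4
  3^4 = 81
  5^4 = 625
  7^4 = 2401
Product = 4 * 81 * 625 * 2401 = 486202500

486202500


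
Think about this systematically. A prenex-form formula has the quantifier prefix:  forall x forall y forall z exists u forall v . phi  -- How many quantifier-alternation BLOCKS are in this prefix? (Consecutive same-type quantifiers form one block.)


Quantifier-type sequence: A A A E A  (A=forall, E=exists)
Group into maximal same-type runs:
  Ax3 | Ex1 | Ax1
Number of blocks = 3

3


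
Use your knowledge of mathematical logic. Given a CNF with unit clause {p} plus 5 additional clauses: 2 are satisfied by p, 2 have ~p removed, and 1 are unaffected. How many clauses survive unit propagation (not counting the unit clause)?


Satisfied (removed): 2
Shortened (remain): 2
Unchanged (remain): 1
Remaining = 2 + 1 = 3

3


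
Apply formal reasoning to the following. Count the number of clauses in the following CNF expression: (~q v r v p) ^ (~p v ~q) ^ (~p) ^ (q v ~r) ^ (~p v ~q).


A CNF formula is a conjunction of clauses.
Clauses are separated by ^.
Counting the conjuncts: 5 clauses.

5


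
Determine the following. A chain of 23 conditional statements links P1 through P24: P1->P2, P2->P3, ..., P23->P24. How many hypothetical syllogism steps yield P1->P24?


With 23 implications in a chain connecting 24 propositions:
P1->P2, P2->P3, ..., P23->P24
Steps needed = (number of implications) - 1 = 23 - 1 = 22

22


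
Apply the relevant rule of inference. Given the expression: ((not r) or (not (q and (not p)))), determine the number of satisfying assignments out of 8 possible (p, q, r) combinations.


Check all 8 assignments:
p=0, q=0, r=0: 1
p=0, q=0, r=1: 1
p=0, q=1, r=0: 1
p=0, q=1, r=1: 0
p=1, q=0, r=0: 1
p=1, q=0, r=1: 1
p=1, q=1, r=0: 1
p=1, q=1, r=1: 1
Count of True = 7

7


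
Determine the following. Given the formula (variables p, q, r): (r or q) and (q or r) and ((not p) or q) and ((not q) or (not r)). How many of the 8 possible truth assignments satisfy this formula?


Evaluate all 8 assignments for p, q, r:
p=0, q=0, r=0: 0
p=0, q=0, r=1: 1
p=0, q=1, r=0: 1
p=0, q=1, r=1: 0
p=1, q=0, r=0: 0
p=1, q=0, r=1: 0
p=1, q=1, r=0: 1
p=1, q=1, r=1: 0
Satisfying count = 3

3


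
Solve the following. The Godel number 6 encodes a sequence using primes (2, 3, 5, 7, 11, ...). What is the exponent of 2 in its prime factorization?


Factorize 6 by dividing by 2 repeatedly.
Division steps: 2 divides 6 exactly 1 time(s).
Exponent of 2 = 1

1


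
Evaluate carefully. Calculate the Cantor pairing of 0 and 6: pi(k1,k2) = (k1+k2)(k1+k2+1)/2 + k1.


k1 + k2 = 6
(k1+k2)(k1+k2+1)/2 = 6 * 7 / 2 = 21
pi = 21 + 0 = 21

21


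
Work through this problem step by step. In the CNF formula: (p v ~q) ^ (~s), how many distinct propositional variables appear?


Identify each variable that appears in the formula.
Variables found: p, q, s
Count = 3

3


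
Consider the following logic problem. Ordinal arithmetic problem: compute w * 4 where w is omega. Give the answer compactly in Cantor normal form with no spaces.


Compute w * 4.
Ordinal * is associative and left-distributive over +, but NOT commutative; for finite n>1, n*w = w but w*n stays w*n.
w * 4 means 4 copies of w concatenated: w*4.
Result = w*4

w*4


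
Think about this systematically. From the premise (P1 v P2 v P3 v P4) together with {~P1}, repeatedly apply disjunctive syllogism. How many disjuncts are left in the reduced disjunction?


Original disjuncts (4): P1, P2, P3, P4
Negated (eliminate): ~P1
Remaining disjuncts: P2, P3, P4
Count = 4 - 1 = 3

3


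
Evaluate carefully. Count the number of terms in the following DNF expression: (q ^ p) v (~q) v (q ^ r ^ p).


A DNF formula is a disjunction of terms (conjunctions).
Terms are separated by v.
Counting the disjuncts: 3 terms.

3


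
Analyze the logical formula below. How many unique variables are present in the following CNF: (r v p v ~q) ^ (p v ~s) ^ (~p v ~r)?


Identify each variable that appears in the formula.
Variables found: p, q, r, s
Count = 4

4


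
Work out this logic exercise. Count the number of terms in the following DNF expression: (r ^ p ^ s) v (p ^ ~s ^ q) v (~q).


A DNF formula is a disjunction of terms (conjunctions).
Terms are separated by v.
Counting the disjuncts: 3 terms.

3


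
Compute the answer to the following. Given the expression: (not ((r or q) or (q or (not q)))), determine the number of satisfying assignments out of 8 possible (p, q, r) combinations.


Check all 8 assignments:
p=0, q=0, r=0: 0
p=0, q=0, r=1: 0
p=0, q=1, r=0: 0
p=0, q=1, r=1: 0
p=1, q=0, r=0: 0
p=1, q=0, r=1: 0
p=1, q=1, r=0: 0
p=1, q=1, r=1: 0
Count of True = 0

0


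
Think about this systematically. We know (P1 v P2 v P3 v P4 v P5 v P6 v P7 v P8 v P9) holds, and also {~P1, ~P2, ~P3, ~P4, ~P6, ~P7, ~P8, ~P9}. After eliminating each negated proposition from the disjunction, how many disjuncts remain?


Original disjuncts (9): P1, P2, P3, P4, P5, P6, P7, P8, P9
Negated (eliminate): ~P1, ~P2, ~P3, ~P4, ~P6, ~P7, ~P8, ~P9
Remaining disjuncts: P5
Count = 9 - 8 = 1

1


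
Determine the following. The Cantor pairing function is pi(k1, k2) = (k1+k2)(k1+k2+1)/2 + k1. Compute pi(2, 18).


k1 + k2 = 20
(k1+k2)(k1+k2+1)/2 = 20 * 21 / 2 = 210
pi = 210 + 2 = 212

212


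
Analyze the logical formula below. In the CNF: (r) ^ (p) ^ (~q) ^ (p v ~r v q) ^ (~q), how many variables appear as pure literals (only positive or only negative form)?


Check each variable for pure literal status:
p: pure positive
q: mixed (not pure)
r: mixed (not pure)
Pure literal count = 1

1


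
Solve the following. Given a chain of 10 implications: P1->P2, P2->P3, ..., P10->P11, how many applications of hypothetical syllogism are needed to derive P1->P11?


With 10 implications in a chain connecting 11 propositions:
P1->P2, P2->P3, ..., P10->P11
Steps needed = (number of implications) - 1 = 10 - 1 = 9

9


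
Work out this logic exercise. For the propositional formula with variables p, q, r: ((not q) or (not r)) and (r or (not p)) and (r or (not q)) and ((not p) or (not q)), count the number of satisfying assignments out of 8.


Evaluate all 8 assignments for p, q, r:
p=0, q=0, r=0: 1
p=0, q=0, r=1: 1
p=0, q=1, r=0: 0
p=0, q=1, r=1: 0
p=1, q=0, r=0: 0
p=1, q=0, r=1: 1
p=1, q=1, r=0: 0
p=1, q=1, r=1: 0
Satisfying count = 3

3


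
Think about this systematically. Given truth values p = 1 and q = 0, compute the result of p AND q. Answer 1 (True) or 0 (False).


p = 1, q = 0
Operation: p AND q
Evaluate: 1 AND 0 = 0

0


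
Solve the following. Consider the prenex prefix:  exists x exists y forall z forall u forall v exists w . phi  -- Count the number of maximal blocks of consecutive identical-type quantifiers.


Quantifier-type sequence: E E A A A E  (A=forall, E=exists)
Group into maximal same-type runs:
  Ex2 | Ax3 | Ex1
Number of blocks = 3

3


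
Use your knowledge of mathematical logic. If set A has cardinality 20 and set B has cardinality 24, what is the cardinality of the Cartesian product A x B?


The Cartesian product A x B contains all ordered pairs (a, b).
|A x B| = |A| * |B| = 20 * 24 = 480

480


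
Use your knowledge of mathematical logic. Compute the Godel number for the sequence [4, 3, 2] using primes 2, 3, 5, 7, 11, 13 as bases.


Encode each element as an exponent of the corresponding prime:
  2^4 = 16
  3^3 = 27
  5^2 = 25
Product = 16 * 27 * 25 = 10800

10800


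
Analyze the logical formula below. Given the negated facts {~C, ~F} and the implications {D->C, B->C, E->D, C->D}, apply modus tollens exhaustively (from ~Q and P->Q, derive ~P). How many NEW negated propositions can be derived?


Initial negated facts: {~C, ~F}
Apply modus tollens to closure:
  ~C and D->C  =>  ~D
  ~C and B->C  =>  ~B
  ~D and E->D  =>  ~E
Final negated: {~B, ~C, ~D, ~E, ~F}
New negations: {~B, ~D, ~E}
Count = 3

3


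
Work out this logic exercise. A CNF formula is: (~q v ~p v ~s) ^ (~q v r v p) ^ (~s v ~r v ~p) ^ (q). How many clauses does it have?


A CNF formula is a conjunction of clauses.
Clauses are separated by ^.
Counting the conjuncts: 4 clauses.

4


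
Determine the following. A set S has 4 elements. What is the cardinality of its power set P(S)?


The power set of a set with n elements has 2^n elements.
|P(S)| = 2^4 = 16

16


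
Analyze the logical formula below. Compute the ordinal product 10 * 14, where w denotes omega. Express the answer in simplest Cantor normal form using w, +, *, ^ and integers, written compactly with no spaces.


Compute 10 * 14.
Ordinal * is associative and left-distributive over +, but NOT commutative; for finite n>1, n*w = w but w*n stays w*n.
Both finite; ordinal * agrees with natural *: 10 * 14 = 140.
Result = 140

140


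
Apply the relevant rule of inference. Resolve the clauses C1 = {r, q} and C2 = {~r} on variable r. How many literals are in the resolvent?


Remove r from C1 and ~r from C2.
C1 remainder: {q}
C2 remainder: {}
Union (resolvent): {q}
Resolvent has 1 literal(s).

1


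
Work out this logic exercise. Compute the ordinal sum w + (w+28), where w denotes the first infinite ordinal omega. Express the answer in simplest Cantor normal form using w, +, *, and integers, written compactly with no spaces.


Compute w + (w+28).
Ordinal + is associative but NOT commutative; for finite n>0, n + w = w but w + n stays w+n.
w + (w+28) = (w+w) + 28 = w*2+28.
Result = w*2+28

w*2+28


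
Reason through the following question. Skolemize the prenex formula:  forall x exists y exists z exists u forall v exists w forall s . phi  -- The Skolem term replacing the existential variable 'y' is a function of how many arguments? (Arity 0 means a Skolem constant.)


Quantifier prefix: forall x exists y exists z exists u forall v exists w forall s
'y' is existentially quantified at position 2.
Universal variables preceding it: x
Skolem function arity = 1

1


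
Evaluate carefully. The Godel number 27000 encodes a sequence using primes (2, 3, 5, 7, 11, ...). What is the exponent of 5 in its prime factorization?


Factorize 27000 by dividing by 5 repeatedly.
Division steps: 5 divides 27000 exactly 3 time(s).
Exponent of 5 = 3

3


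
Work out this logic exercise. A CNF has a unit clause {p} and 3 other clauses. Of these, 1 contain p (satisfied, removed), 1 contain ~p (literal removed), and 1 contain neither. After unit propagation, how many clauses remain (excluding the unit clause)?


Satisfied (removed): 1
Shortened (remain): 1
Unchanged (remain): 1
Remaining = 1 + 1 = 2

2


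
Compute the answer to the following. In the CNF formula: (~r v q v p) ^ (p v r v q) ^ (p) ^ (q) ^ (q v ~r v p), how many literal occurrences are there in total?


Counting literals in each clause:
Clause 1: 3 literal(s)
Clause 2: 3 literal(s)
Clause 3: 1 literal(s)
Clause 4: 1 literal(s)
Clause 5: 3 literal(s)
Total = 11

11


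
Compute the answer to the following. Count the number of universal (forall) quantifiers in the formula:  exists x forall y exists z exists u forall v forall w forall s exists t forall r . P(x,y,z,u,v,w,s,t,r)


Quantifier prefix: exists x forall y exists z exists u forall v forall w forall s exists t forall r
Mark each quantifier type:
  E U E E U U U E U
Universal count = 5, Existential count = 4
Asked for universal (forall) quantifiers: 5

5


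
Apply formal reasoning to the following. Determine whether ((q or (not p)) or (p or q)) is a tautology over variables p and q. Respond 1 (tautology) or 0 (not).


Check all 4 assignments:
p=0, q=0: 1
p=0, q=1: 1
p=1, q=0: 1
p=1, q=1: 1
Satisfying count = 4/4.
Tautology iff count = 4: yes.

1


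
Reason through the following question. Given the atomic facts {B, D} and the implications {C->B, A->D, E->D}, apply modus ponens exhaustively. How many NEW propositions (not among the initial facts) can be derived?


Initial facts: {B, D}
Apply modus ponens to closure:
  (no implication fires)
Final known: {B, D}
New propositions: {(none)}
Count = 0

0


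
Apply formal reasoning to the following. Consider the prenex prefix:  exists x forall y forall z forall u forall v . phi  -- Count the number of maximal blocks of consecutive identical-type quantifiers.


Quantifier-type sequence: E A A A A  (A=forall, E=exists)
Group into maximal same-type runs:
  Ex1 | Ax4
Number of blocks = 2

2


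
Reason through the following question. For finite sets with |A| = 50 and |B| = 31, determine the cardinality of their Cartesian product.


The Cartesian product A x B contains all ordered pairs (a, b).
|A x B| = |A| * |B| = 50 * 31 = 1550

1550


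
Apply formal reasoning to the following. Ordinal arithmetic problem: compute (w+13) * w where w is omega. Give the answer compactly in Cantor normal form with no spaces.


Compute (w+13) * w.
Ordinal * is associative and left-distributive over +, but NOT commutative; for finite n>1, n*w = w but w*n stays w*n.
(w+13) * w = sup{(w+13)*k : k<w} = sup{w*k+13} = w^2 (the +13 tail is absorbed in the limit).
Result = w^2

w^2


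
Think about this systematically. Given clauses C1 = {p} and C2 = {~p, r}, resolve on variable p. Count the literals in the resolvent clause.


Remove p from C1 and ~p from C2.
C1 remainder: {}
C2 remainder: {r}
Union (resolvent): {r}
Resolvent has 1 literal(s).

1


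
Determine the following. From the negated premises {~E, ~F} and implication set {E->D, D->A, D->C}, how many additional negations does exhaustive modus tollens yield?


Initial negated facts: {~E, ~F}
Apply modus tollens to closure:
  (no implication fires)
Final negated: {~E, ~F}
New negations: {(none)}
Count = 0

0


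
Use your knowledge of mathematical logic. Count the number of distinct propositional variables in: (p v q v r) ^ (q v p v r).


Identify each variable that appears in the formula.
Variables found: p, q, r
Count = 3

3


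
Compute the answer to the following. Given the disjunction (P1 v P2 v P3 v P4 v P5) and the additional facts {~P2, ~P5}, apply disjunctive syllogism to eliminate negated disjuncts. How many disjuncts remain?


Original disjuncts (5): P1, P2, P3, P4, P5
Negated (eliminate): ~P2, ~P5
Remaining disjuncts: P1, P3, P4
Count = 5 - 2 = 3

3


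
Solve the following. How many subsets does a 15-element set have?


The power set of a set with n elements has 2^n elements.
|P(S)| = 2^15 = 32768

32768


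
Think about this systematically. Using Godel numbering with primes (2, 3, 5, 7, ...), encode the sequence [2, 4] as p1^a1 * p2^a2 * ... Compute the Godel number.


Encode each element as an exponent of the corresponding prime:
  2^2 = 4
  3^4 = 81
Product = 4 * 81 = 324

324


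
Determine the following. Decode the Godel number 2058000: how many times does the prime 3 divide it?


Factorize 2058000 by dividing by 3 repeatedly.
Division steps: 3 divides 2058000 exactly 1 time(s).
Exponent of 3 = 1

1


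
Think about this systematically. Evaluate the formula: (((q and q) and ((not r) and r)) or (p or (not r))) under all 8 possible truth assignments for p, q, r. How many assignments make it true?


Check all 8 assignments:
p=0, q=0, r=0: 1
p=0, q=0, r=1: 0
p=0, q=1, r=0: 1
p=0, q=1, r=1: 0
p=1, q=0, r=0: 1
p=1, q=0, r=1: 1
p=1, q=1, r=0: 1
p=1, q=1, r=1: 1
Count of True = 6

6


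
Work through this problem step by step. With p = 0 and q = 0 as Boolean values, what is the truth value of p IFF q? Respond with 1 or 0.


p = 0, q = 0
Operation: p IFF q
Evaluate: 0 IFF 0 = 1

1


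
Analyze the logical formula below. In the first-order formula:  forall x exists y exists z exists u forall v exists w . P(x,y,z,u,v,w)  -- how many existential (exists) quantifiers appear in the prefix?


Quantifier prefix: forall x exists y exists z exists u forall v exists w
Mark each quantifier type:
  U E E E U E
Universal count = 2, Existential count = 4
Asked for existential (exists) quantifiers: 4

4


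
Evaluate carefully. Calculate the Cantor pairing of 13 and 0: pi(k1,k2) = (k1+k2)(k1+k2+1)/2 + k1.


k1 + k2 = 13
(k1+k2)(k1+k2+1)/2 = 13 * 14 / 2 = 91
pi = 91 + 13 = 104

104


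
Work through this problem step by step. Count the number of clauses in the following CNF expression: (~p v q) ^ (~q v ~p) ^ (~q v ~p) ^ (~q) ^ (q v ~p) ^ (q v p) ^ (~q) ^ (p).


A CNF formula is a conjunction of clauses.
Clauses are separated by ^.
Counting the conjuncts: 8 clauses.

8


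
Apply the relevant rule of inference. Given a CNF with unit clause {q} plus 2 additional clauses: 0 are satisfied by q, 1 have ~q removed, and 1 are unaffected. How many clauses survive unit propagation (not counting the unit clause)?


Satisfied (removed): 0
Shortened (remain): 1
Unchanged (remain): 1
Remaining = 1 + 1 = 2

2


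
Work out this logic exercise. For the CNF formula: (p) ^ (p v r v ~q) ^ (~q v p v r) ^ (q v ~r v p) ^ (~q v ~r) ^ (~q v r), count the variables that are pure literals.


Check each variable for pure literal status:
p: pure positive
q: mixed (not pure)
r: mixed (not pure)
Pure literal count = 1

1


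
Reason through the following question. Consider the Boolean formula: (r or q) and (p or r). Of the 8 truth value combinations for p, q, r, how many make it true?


Evaluate all 8 assignments for p, q, r:
p=0, q=0, r=0: 0
p=0, q=0, r=1: 1
p=0, q=1, r=0: 0
p=0, q=1, r=1: 1
p=1, q=0, r=0: 0
p=1, q=0, r=1: 1
p=1, q=1, r=0: 1
p=1, q=1, r=1: 1
Satisfying count = 5

5


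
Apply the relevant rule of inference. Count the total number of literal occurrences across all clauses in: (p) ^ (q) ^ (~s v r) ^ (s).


Counting literals in each clause:
Clause 1: 1 literal(s)
Clause 2: 1 literal(s)
Clause 3: 2 literal(s)
Clause 4: 1 literal(s)
Total = 5

5


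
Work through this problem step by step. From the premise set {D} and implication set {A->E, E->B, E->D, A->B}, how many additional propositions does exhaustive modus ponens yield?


Initial facts: {D}
Apply modus ponens to closure:
  (no implication fires)
Final known: {D}
New propositions: {(none)}
Count = 0

0


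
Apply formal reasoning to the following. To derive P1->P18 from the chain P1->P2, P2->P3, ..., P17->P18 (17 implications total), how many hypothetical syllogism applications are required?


With 17 implications in a chain connecting 18 propositions:
P1->P2, P2->P3, ..., P17->P18
Steps needed = (number of implications) - 1 = 17 - 1 = 16

16


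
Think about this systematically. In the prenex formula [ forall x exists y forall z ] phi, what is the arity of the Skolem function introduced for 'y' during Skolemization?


Quantifier prefix: forall x exists y forall z
'y' is existentially quantified at position 2.
Universal variables preceding it: x
Skolem function arity = 1

1


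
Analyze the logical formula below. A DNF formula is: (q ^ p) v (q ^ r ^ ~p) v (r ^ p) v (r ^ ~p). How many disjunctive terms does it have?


A DNF formula is a disjunction of terms (conjunctions).
Terms are separated by v.
Counting the disjuncts: 4 terms.

4


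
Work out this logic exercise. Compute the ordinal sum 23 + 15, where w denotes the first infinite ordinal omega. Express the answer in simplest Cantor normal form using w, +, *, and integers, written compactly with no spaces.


Compute 23 + 15.
Ordinal + is associative but NOT commutative; for finite n>0, n + w = w but w + n stays w+n.
Both operands finite; ordinal + agrees with natural +: 23 + 15 = 38.
Result = 38

38


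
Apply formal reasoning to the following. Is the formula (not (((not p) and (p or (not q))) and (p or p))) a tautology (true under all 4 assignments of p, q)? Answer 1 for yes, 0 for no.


Check all 4 assignments:
p=0, q=0: 1
p=0, q=1: 1
p=1, q=0: 1
p=1, q=1: 1
Satisfying count = 4/4.
Tautology iff count = 4: yes.

1


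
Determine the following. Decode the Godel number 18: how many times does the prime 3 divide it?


Factorize 18 by dividing by 3 repeatedly.
Division steps: 3 divides 18 exactly 2 time(s).
Exponent of 3 = 2

2


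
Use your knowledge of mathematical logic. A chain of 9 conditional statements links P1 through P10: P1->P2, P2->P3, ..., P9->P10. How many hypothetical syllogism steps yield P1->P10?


With 9 implications in a chain connecting 10 propositions:
P1->P2, P2->P3, ..., P9->P10
Steps needed = (number of implications) - 1 = 9 - 1 = 8

8


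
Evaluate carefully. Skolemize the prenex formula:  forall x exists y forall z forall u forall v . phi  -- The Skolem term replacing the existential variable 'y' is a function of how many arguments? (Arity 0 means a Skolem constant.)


Quantifier prefix: forall x exists y forall z forall u forall v
'y' is existentially quantified at position 2.
Universal variables preceding it: x
Skolem function arity = 1

1


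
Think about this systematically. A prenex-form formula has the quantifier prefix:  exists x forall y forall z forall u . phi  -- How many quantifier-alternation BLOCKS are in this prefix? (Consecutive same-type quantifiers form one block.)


Quantifier-type sequence: E A A A  (A=forall, E=exists)
Group into maximal same-type runs:
  Ex1 | Ax3
Number of blocks = 2

2


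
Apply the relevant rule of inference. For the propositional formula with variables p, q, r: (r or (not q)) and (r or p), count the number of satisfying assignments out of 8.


Evaluate all 8 assignments for p, q, r:
p=0, q=0, r=0: 0
p=0, q=0, r=1: 1
p=0, q=1, r=0: 0
p=0, q=1, r=1: 1
p=1, q=0, r=0: 1
p=1, q=0, r=1: 1
p=1, q=1, r=0: 0
p=1, q=1, r=1: 1
Satisfying count = 5

5


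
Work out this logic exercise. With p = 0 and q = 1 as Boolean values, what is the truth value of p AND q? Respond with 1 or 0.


p = 0, q = 1
Operation: p AND q
Evaluate: 0 AND 1 = 0

0


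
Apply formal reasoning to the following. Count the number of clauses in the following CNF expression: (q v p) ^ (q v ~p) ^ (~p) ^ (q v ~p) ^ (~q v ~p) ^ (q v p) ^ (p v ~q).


A CNF formula is a conjunction of clauses.
Clauses are separated by ^.
Counting the conjuncts: 7 clauses.

7


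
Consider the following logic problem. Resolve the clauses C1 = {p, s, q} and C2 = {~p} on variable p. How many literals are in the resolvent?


Remove p from C1 and ~p from C2.
C1 remainder: {s, q}
C2 remainder: {}
Union (resolvent): {q, s}
Resolvent has 2 literal(s).

2


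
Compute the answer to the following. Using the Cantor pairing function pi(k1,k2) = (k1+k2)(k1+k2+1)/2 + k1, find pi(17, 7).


k1 + k2 = 24
(k1+k2)(k1+k2+1)/2 = 24 * 25 / 2 = 300
pi = 300 + 17 = 317

317


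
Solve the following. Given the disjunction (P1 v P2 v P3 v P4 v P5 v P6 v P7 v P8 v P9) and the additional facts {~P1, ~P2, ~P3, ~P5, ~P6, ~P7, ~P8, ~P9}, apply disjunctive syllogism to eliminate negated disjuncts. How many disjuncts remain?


Original disjuncts (9): P1, P2, P3, P4, P5, P6, P7, P8, P9
Negated (eliminate): ~P1, ~P2, ~P3, ~P5, ~P6, ~P7, ~P8, ~P9
Remaining disjuncts: P4
Count = 9 - 8 = 1

1


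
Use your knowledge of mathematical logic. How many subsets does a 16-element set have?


The power set of a set with n elements has 2^n elements.
|P(S)| = 2^16 = 65536

65536


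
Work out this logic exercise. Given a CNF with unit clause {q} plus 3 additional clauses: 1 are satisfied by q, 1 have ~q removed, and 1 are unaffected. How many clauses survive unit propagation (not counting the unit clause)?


Satisfied (removed): 1
Shortened (remain): 1
Unchanged (remain): 1
Remaining = 1 + 1 = 2

2


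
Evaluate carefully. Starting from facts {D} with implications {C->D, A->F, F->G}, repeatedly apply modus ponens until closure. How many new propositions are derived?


Initial facts: {D}
Apply modus ponens to closure:
  (no implication fires)
Final known: {D}
New propositions: {(none)}
Count = 0

0


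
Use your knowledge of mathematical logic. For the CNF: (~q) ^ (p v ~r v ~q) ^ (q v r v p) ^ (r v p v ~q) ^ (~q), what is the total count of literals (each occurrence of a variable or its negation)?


Counting literals in each clause:
Clause 1: 1 literal(s)
Clause 2: 3 literal(s)
Clause 3: 3 literal(s)
Clause 4: 3 literal(s)
Clause 5: 1 literal(s)
Total = 11

11


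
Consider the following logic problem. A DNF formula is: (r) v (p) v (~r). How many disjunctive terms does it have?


A DNF formula is a disjunction of terms (conjunctions).
Terms are separated by v.
Counting the disjuncts: 3 terms.

3


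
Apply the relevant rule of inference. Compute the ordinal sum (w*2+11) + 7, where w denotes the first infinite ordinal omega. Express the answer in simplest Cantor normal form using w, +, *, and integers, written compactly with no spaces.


Compute (w*2+11) + 7.
Ordinal + is associative but NOT commutative; for finite n>0, n + w = w but w + n stays w+n.
By associativity: (w*2+11) + 7 = w*2 + (11+7) = w*2+18.
Result = w*2+18

w*2+18


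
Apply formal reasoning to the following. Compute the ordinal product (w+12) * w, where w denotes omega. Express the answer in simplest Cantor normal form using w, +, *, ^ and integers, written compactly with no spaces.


Compute (w+12) * w.
Ordinal * is associative and left-distributive over +, but NOT commutative; for finite n>1, n*w = w but w*n stays w*n.
(w+12) * w = sup{(w+12)*k : k<w} = sup{w*k+12} = w^2 (the +12 tail is absorbed in the limit).
Result = w^2

w^2


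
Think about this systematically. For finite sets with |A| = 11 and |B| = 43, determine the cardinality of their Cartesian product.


The Cartesian product A x B contains all ordered pairs (a, b).
|A x B| = |A| * |B| = 11 * 43 = 473

473


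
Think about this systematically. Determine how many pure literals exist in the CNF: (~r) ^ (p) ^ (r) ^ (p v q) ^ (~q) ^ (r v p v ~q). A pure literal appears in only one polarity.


Check each variable for pure literal status:
p: pure positive
q: mixed (not pure)
r: mixed (not pure)
Pure literal count = 1

1


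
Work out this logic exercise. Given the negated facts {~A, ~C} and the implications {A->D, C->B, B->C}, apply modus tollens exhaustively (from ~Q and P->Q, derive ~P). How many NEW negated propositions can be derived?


Initial negated facts: {~A, ~C}
Apply modus tollens to closure:
  ~C and B->C  =>  ~B
Final negated: {~A, ~B, ~C}
New negations: {~B}
Count = 1

1


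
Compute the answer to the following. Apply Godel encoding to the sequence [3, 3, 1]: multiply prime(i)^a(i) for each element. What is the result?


Encode each element as an exponent of the corresponding prime:
  2^3 = 8
  3^3 = 27
  5^1 = 5
Product = 8 * 27 * 5 = 1080

1080


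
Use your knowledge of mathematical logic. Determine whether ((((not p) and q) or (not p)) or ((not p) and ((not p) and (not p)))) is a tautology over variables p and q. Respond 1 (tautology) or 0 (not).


Check all 4 assignments:
p=0, q=0: 1
p=0, q=1: 1
p=1, q=0: 0
p=1, q=1: 0
Satisfying count = 2/4.
Tautology iff count = 4: no.

0


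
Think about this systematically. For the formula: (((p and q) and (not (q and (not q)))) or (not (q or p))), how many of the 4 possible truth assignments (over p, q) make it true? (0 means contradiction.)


Check all 4 assignments:
p=0, q=0: 1
p=0, q=1: 0
p=1, q=0: 0
p=1, q=1: 1
Count of True = 2

2


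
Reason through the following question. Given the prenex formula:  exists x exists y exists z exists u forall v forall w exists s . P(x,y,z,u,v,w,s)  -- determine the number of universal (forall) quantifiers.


Quantifier prefix: exists x exists y exists z exists u forall v forall w exists s
Mark each quantifier type:
  E E E E U U E
Universal count = 2, Existential count = 5
Asked for universal (forall) quantifiers: 2

2


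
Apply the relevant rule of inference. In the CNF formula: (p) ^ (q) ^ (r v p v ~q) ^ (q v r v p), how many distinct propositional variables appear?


Identify each variable that appears in the formula.
Variables found: p, q, r
Count = 3

3


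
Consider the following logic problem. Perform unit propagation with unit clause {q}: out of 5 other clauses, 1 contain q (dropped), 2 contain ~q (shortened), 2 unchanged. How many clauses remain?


Satisfied (removed): 1
Shortened (remain): 2
Unchanged (remain): 2
Remaining = 2 + 2 = 4

4


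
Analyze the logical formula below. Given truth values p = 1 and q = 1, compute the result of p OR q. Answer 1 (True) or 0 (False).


p = 1, q = 1
Operation: p OR q
Evaluate: 1 OR 1 = 1

1


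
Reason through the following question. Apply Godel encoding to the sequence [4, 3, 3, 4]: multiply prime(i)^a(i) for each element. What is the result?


Encode each element as an exponent of the corresponding prime:
  2^4 = 16
  3^3 = 27
  5^3 = 125
  7^4 = 2401
Product = 16 * 27 * 125 * 2401 = 129654000

129654000


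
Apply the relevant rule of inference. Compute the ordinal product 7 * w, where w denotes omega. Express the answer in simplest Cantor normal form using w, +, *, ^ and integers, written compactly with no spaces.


Compute 7 * w.
Ordinal * is associative and left-distributive over +, but NOT commutative; for finite n>1, n*w = w but w*n stays w*n.
For finite n>0, n * w = sup{n*k : k<w} = w. So 7 * w = w.
Result = w

w


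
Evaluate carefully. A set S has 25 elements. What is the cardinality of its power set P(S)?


The power set of a set with n elements has 2^n elements.
|P(S)| = 2^25 = 33554432

33554432


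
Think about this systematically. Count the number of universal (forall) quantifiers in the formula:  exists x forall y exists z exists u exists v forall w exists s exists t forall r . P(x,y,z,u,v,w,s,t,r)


Quantifier prefix: exists x forall y exists z exists u exists v forall w exists s exists t forall r
Mark each quantifier type:
  E U E E E U E E U
Universal count = 3, Existential count = 6
Asked for universal (forall) quantifiers: 3

3


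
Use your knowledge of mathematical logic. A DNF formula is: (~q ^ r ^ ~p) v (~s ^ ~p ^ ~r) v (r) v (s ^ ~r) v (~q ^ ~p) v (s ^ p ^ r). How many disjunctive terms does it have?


A DNF formula is a disjunction of terms (conjunctions).
Terms are separated by v.
Counting the disjuncts: 6 terms.

6


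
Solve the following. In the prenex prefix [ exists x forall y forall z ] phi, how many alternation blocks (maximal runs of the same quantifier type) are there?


Quantifier-type sequence: E A A  (A=forall, E=exists)
Group into maximal same-type runs:
  Ex1 | Ax2
Number of blocks = 2

2


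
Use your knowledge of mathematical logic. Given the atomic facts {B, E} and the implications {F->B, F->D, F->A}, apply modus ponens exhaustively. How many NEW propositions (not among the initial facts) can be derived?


Initial facts: {B, E}
Apply modus ponens to closure:
  (no implication fires)
Final known: {B, E}
New propositions: {(none)}
Count = 0

0


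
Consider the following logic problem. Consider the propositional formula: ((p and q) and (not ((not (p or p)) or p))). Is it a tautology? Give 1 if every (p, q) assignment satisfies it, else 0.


Check all 4 assignments:
p=0, q=0: 0
p=0, q=1: 0
p=1, q=0: 0
p=1, q=1: 0
Satisfying count = 0/4.
Tautology iff count = 4: no.

0


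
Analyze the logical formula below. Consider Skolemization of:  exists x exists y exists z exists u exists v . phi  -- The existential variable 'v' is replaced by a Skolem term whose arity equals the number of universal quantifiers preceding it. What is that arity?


Quantifier prefix: exists x exists y exists z exists u exists v
'v' is existentially quantified at position 5.
No universal quantifiers precede it.
Skolem function arity = 0 (a Skolem constant)

0


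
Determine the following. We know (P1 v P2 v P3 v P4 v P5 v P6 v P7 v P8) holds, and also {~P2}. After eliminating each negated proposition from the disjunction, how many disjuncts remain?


Original disjuncts (8): P1, P2, P3, P4, P5, P6, P7, P8
Negated (eliminate): ~P2
Remaining disjuncts: P1, P3, P4, P5, P6, P7, P8
Count = 8 - 1 = 7

7


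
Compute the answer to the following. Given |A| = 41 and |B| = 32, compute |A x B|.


The Cartesian product A x B contains all ordered pairs (a, b).
|A x B| = |A| * |B| = 41 * 32 = 1312

1312


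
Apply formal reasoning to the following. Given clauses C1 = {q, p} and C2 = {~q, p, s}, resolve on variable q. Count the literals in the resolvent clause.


Remove q from C1 and ~q from C2.
C1 remainder: {p}
C2 remainder: {p, s}
Union (resolvent): {p, s}
Resolvent has 2 literal(s).

2


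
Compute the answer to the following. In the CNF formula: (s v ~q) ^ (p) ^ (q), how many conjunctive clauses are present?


A CNF formula is a conjunction of clauses.
Clauses are separated by ^.
Counting the conjuncts: 3 clauses.

3


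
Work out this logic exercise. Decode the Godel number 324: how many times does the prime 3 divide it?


Factorize 324 by dividing by 3 repeatedly.
Division steps: 3 divides 324 exactly 4 time(s).
Exponent of 3 = 4

4


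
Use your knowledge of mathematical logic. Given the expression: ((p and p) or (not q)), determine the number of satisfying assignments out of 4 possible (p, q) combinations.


Check all 4 assignments:
p=0, q=0: 1
p=0, q=1: 0
p=1, q=0: 1
p=1, q=1: 1
Count of True = 3

3


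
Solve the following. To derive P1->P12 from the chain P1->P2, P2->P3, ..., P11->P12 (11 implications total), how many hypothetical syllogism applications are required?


With 11 implications in a chain connecting 12 propositions:
P1->P2, P2->P3, ..., P11->P12
Steps needed = (number of implications) - 1 = 11 - 1 = 10

10


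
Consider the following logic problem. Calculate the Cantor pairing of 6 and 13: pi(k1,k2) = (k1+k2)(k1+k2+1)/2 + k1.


k1 + k2 = 19
(k1+k2)(k1+k2+1)/2 = 19 * 20 / 2 = 190
pi = 190 + 6 = 196

196


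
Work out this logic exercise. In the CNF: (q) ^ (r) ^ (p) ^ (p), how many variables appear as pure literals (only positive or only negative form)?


Check each variable for pure literal status:
p: pure positive
q: pure positive
r: pure positive
Pure literal count = 3

3


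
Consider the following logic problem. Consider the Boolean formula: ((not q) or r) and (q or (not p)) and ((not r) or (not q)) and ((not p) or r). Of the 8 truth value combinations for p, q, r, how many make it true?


Evaluate all 8 assignments for p, q, r:
p=0, q=0, r=0: 1
p=0, q=0, r=1: 1
p=0, q=1, r=0: 0
p=0, q=1, r=1: 0
p=1, q=0, r=0: 0
p=1, q=0, r=1: 0
p=1, q=1, r=0: 0
p=1, q=1, r=1: 0
Satisfying count = 2

2


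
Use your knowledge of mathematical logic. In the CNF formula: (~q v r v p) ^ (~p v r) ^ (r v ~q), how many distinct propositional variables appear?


Identify each variable that appears in the formula.
Variables found: p, q, r
Count = 3

3


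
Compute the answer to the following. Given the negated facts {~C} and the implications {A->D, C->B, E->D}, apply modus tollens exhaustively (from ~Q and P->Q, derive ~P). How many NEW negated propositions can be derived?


Initial negated facts: {~C}
Apply modus tollens to closure:
  (no implication fires)
Final negated: {~C}
New negations: {(none)}
Count = 0

0


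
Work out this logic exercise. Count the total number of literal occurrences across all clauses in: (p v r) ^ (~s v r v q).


Counting literals in each clause:
Clause 1: 2 literal(s)
Clause 2: 3 literal(s)
Total = 5

5


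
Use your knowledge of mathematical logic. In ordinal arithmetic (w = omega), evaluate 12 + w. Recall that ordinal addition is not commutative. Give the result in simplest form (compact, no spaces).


Compute 12 + w.
Ordinal + is associative but NOT commutative; for finite n>0, n + w = w but w + n stays w+n.
Any finite left addend is absorbed by w on the right: 12 + w = w.
Result = w

w


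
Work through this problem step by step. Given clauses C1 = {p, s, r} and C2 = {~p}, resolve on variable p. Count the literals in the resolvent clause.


Remove p from C1 and ~p from C2.
C1 remainder: {s, r}
C2 remainder: {}
Union (resolvent): {r, s}
Resolvent has 2 literal(s).

2
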